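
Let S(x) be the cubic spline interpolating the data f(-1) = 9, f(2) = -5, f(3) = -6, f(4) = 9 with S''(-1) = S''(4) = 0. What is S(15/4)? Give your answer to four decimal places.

4.3100

Let m_i = S''(x_i). Step sizes h_i = 3, 1, 1; slopes of the chords Δ_i = (y_(i+1) - y_i)/h_i = -14/3, -1, 15.
  3·m_0 + 8·m_1 + 1·m_2 = 6(Δ_1 - Δ_0) = 22
  1·m_1 + 4·m_2 + 1·m_3 = 6(Δ_2 - Δ_1) = 96
Natural end conditions: m_0 = m_3 = 0.
Hence m_0 = 0, m_1 = -8/31, m_2 = 746/31, m_3 = 0.
On [3, 4], S(x) = -6 + 649/93·(x - 3) + 373/31·(x - 3)² - 373/93·(x - 3)³.
With (x - 3) = 3/4: S(15/4) = 8551/1984.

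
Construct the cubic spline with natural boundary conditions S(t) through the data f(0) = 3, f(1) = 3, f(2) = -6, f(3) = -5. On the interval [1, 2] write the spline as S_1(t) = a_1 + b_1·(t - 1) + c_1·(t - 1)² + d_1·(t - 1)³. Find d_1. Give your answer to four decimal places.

6.3333

Put M_i = S'' at the i-th knot. Here h = (1, 1, 1) and Δ = (0, -9, 1), so the interior equations h_(i-1)·M_(i-1) + 2(h_(i-1)+h_i)·M_i + h_i·M_(i+1) = 6(Δ_i − Δ_(i-1)) read
  1·M_0 + 4·M_1 + 1·M_2 = 6(Δ_1 - Δ_0) = -54
  1·M_1 + 4·M_2 + 1·M_3 = 6(Δ_2 - Δ_1) = 60
Natural end conditions: M_0 = M_3 = 0.
Solving: M_0 = 0, M_1 = -92/5, M_2 = 98/5, M_3 = 0.
On [1, 2], with S_1(t) = a_1 + b_1·(t - 1) + c_1·(t - 1)² + d_1·(t - 1)³: c_1 = M_1/2 = -46/5, d_1 = (M_2 - M_1)/(6h_1) = 19/3, b_1 = Δ_1 - h_1(2M_1 + M_2)/6 = -92/15.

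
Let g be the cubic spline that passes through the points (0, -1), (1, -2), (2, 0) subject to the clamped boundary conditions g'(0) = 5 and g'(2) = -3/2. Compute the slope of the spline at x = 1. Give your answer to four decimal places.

-0.1250

Put σ_i = g'' at the i-th knot. Here h = (1, 1) and Δ = (-1, 2), so the interior equations h_(i-1)·σ_(i-1) + 2(h_(i-1)+h_i)·σ_i + h_i·σ_(i+1) = 6(Δ_i − Δ_(i-1)) read
  1·σ_0 + 4·σ_1 + 1·σ_2 = 6(Δ_1 - Δ_0) = 18
Clamped end conditions give two more equations: 2h_0·σ_0 + h_0·σ_1 = 6(Δ_0 - g'(0)) = -36 and h_1·σ_1 + 2h_1·σ_2 = 6(g'(2) - Δ_1) = -21.
Solving: σ_0 = -103/4, σ_1 = 31/2, σ_2 = -73/4.
On [1, 2], g'(x) = b_1 + 2c_1·(x - 1) + 3d_1·(x - 1)² with b_1 = Δ_1 - h_1(2σ_1 + σ_2)/6 = -1/8, c_1 = σ_1/2 = 31/4, d_1 = (σ_2 - σ_1)/(6h_1) = -45/8. So g'(1) = -1/8.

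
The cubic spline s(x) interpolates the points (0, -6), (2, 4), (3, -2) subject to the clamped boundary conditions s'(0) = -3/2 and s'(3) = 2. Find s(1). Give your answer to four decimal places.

Put M_i = s'' at the i-th knot. Here h = (2, 1) and Δ = (5, -6), so the interior equations h_(i-1)·M_(i-1) + 2(h_(i-1)+h_i)·M_i + h_i·M_(i+1) = 6(Δ_i − Δ_(i-1)) read
  2·M_0 + 6·M_1 + 1·M_2 = 6(Δ_1 - Δ_0) = -66
Clamped end conditions give two more equations: 2h_0·M_0 + h_0·M_1 = 6(Δ_0 - s'(0)) = 39 and h_1·M_1 + 2h_1·M_2 = 6(s'(3) - Δ_1) = 48.
Forward elimination and back-substitution give M_0 = 263/12, M_1 = -73/3, M_2 = 217/6.
On [0, 2], s(x) = -6 - 3/2·x + 263/24·x² - 185/48·x³.
With x = 1: s(1) = -19/48.

-0.3958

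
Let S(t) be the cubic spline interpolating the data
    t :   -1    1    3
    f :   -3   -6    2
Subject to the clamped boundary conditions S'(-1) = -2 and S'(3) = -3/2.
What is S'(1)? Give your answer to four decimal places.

Write M_i for S''(x_i). With h_i = 2, 2 and divided differences Δ_i = -3/2, 4, the continuity of S' gives the tridiagonal system
  2·M_0 + 8·M_1 + 2·M_2 = 6(Δ_1 - Δ_0) = 33
Clamped end conditions give two more equations: 2h_0·M_0 + h_0·M_1 = 6(Δ_0 - S'(-1)) = 3 and h_1·M_1 + 2h_1·M_2 = 6(S'(3) - Δ_1) = -33.
Forward elimination and back-substitution give M_0 = -13/4, M_1 = 8, M_2 = -49/4.
On [1, 3], S'(t) = b_1 + 2c_1·(t - 1) + 3d_1·(t - 1)² with b_1 = Δ_1 - h_1(2M_1 + M_2)/6 = 11/4, c_1 = M_1/2 = 4, d_1 = (M_2 - M_1)/(6h_1) = -27/16. So S'(1) = 11/4.

2.7500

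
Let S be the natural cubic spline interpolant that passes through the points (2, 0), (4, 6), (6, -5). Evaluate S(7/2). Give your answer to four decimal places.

5.8945

With M_i denoting the second derivative at x_i, h_i = 2, 2, and Δ_i = (y_(i+1) − y_i)/h_i = 3, -11/2:
  2·M_0 + 8·M_1 + 2·M_2 = 6(Δ_1 - Δ_0) = -51
Natural end conditions: M_0 = M_2 = 0.
Solving: M_0 = 0, M_1 = -51/8, M_2 = 0.
On [2, 4], S(x) = 0 + 41/8·(x - 2) + 0·(x - 2)² - 17/32·(x - 2)³.
With (x - 2) = 3/2: S(7/2) = 1509/256.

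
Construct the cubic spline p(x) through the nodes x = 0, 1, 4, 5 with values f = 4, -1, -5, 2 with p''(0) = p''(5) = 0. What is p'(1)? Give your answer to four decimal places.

Let M_i = p''(x_i). Step sizes h_i = 1, 3, 1; slopes of the chords Δ_i = (y_(i+1) - y_i)/h_i = -5, -4/3, 7.
  1·M_0 + 8·M_1 + 3·M_2 = 6(Δ_1 - Δ_0) = 22
  3·M_1 + 8·M_2 + 1·M_3 = 6(Δ_2 - Δ_1) = 50
Natural end conditions: M_0 = M_3 = 0.
Solving: M_0 = 0, M_1 = 26/55, M_2 = 334/55, M_3 = 0.
On [1, 4], p'(x) = b_1 + 2c_1·(x - 1) + 3d_1·(x - 1)² with b_1 = Δ_1 - h_1(2M_1 + M_2)/6 = -799/165, c_1 = M_1/2 = 13/55, d_1 = (M_2 - M_1)/(6h_1) = 14/45. So p'(1) = -799/165.

-4.8424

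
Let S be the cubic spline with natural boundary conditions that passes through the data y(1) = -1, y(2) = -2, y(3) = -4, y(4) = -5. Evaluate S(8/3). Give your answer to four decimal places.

With m_i denoting the second derivative at x_i, h_i = 1, 1, 1, and Δ_i = (y_(i+1) − y_i)/h_i = -1, -2, -1:
  1·m_0 + 4·m_1 + 1·m_2 = 6(Δ_1 - Δ_0) = -6
  1·m_1 + 4·m_2 + 1·m_3 = 6(Δ_2 - Δ_1) = 6
Natural end conditions: m_0 = m_3 = 0.
Solving the tridiagonal system: m_0 = 0, m_1 = -2, m_2 = 2, m_3 = 0.
On [2, 3], S(x) = -2 - 5/3·(x - 2) - 1·(x - 2)² + 2/3·(x - 2)³.
With (x - 2) = 2/3: S(8/3) = -272/81.

-3.3580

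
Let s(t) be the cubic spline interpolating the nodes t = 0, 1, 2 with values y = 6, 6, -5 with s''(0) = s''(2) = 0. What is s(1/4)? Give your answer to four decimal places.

With M_i denoting the second derivative at x_i, h_i = 1, 1, and Δ_i = (y_(i+1) − y_i)/h_i = 0, -11:
  1·M_0 + 4·M_1 + 1·M_2 = 6(Δ_1 - Δ_0) = -66
Natural end conditions: M_0 = M_2 = 0.
Forward elimination and back-substitution give M_0 = 0, M_1 = -33/2, M_2 = 0.
On [0, 1], s(t) = 6 + 11/4·t + 0·t² - 11/4·t³.
With t = 1/4: s(1/4) = 1701/256.

6.6445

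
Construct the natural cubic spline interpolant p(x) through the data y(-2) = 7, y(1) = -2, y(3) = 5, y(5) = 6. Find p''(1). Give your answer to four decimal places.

Let σ_i = p''(x_i). Step sizes h_i = 3, 2, 2; slopes of the chords Δ_i = (y_(i+1) - y_i)/h_i = -3, 7/2, 1/2.
  3·σ_0 + 10·σ_1 + 2·σ_2 = 6(Δ_1 - Δ_0) = 39
  2·σ_1 + 8·σ_2 + 2·σ_3 = 6(Δ_2 - Δ_1) = -18
Natural end conditions: σ_0 = σ_3 = 0.
Solving the tridiagonal system: σ_0 = 0, σ_1 = 87/19, σ_2 = -129/38, σ_3 = 0.

4.5789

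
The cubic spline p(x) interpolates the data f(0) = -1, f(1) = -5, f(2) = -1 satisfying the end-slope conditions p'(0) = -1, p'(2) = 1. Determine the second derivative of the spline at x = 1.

22

Let m_i = p''(x_i). Step sizes h_i = 1, 1; slopes of the chords Δ_i = (y_(i+1) - y_i)/h_i = -4, 4.
  1·m_0 + 4·m_1 + 1·m_2 = 6(Δ_1 - Δ_0) = 48
Clamped end conditions give two more equations: 2h_0·m_0 + h_0·m_1 = 6(Δ_0 - p'(0)) = -18 and h_1·m_1 + 2h_1·m_2 = 6(p'(2) - Δ_1) = -18.
Solving: m_0 = -20, m_1 = 22, m_2 = -20.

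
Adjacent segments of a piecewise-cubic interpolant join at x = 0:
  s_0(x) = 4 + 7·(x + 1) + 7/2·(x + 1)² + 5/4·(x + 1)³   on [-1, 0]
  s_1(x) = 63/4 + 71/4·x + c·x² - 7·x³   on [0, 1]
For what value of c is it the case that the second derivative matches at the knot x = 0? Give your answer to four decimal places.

7.2500

s_0''(x) = 7 + 15/2·(x + 1), so s_0''(0) = 29/2. On the right, s_1''(0) = 2c, so c = 29/4.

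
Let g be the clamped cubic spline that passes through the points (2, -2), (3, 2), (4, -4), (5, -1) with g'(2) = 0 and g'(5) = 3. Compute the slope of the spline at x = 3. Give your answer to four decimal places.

-0.8000

With M_i denoting the second derivative at x_i, h_i = 1, 1, 1, and Δ_i = (y_(i+1) − y_i)/h_i = 4, -6, 3:
  1·M_0 + 4·M_1 + 1·M_2 = 6(Δ_1 - Δ_0) = -60
  1·M_1 + 4·M_2 + 1·M_3 = 6(Δ_2 - Δ_1) = 54
Clamped end conditions give two more equations: 2h_0·M_0 + h_0·M_1 = 6(Δ_0 - g'(2)) = 24 and h_2·M_2 + 2h_2·M_3 = 6(g'(5) - Δ_2) = 0.
Forward elimination and back-substitution give M_0 = 128/5, M_1 = -136/5, M_2 = 116/5, M_3 = -58/5.
On [3, 4], g'(x) = b_1 + 2c_1·(x - 3) + 3d_1·(x - 3)² with b_1 = Δ_1 - h_1(2M_1 + M_2)/6 = -4/5, c_1 = M_1/2 = -68/5, d_1 = (M_2 - M_1)/(6h_1) = 42/5. So g'(3) = -4/5.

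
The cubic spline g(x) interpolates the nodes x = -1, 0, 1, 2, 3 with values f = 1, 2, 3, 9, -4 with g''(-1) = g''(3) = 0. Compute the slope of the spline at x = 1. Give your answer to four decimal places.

Put m_i = g'' at the i-th knot. Here h = (1, 1, 1, 1) and Δ = (1, 1, 6, -13), so the interior equations h_(i-1)·m_(i-1) + 2(h_(i-1)+h_i)·m_i + h_i·m_(i+1) = 6(Δ_i − Δ_(i-1)) read
  1·m_0 + 4·m_1 + 1·m_2 = 6(Δ_1 - Δ_0) = 0
  1·m_1 + 4·m_2 + 1·m_3 = 6(Δ_2 - Δ_1) = 30
  1·m_2 + 4·m_3 + 1·m_4 = 6(Δ_3 - Δ_2) = -114
Natural end conditions: m_0 = m_4 = 0.
Solving the tridiagonal system: m_0 = 0, m_1 = -117/28, m_2 = 117/7, m_3 = -915/28, m_4 = 0.
On [1, 2], g'(x) = b_2 + 2c_2·(x - 1) + 3d_2·(x - 1)² with b_2 = Δ_2 - h_2(2m_2 + m_3)/6 = 47/8, c_2 = m_2/2 = 117/14, d_2 = (m_3 - m_2)/(6h_2) = -461/56. So g'(1) = 47/8.

5.8750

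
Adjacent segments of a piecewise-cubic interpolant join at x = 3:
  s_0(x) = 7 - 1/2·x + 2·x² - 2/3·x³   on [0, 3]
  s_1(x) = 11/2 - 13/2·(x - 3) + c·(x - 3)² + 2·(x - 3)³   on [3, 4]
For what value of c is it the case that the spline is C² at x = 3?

-4

s_0''(x) = 4 - 4·x, so s_0''(3) = -8. On the right, s_1''(3) = 2c, so c = -4.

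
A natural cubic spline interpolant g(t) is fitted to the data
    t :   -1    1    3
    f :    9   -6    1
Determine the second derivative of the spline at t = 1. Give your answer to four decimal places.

Put σ_i = g'' at the i-th knot. Here h = (2, 2) and Δ = (-15/2, 7/2), so the interior equations h_(i-1)·σ_(i-1) + 2(h_(i-1)+h_i)·σ_i + h_i·σ_(i+1) = 6(Δ_i − Δ_(i-1)) read
  2·σ_0 + 8·σ_1 + 2·σ_2 = 6(Δ_1 - Δ_0) = 66
Natural end conditions: σ_0 = σ_2 = 0.
Solving: σ_0 = 0, σ_1 = 33/4, σ_2 = 0.

8.2500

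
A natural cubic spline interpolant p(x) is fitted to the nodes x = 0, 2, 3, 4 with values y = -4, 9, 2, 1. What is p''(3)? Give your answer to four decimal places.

12.9130

With M_i denoting the second derivative at x_i, h_i = 2, 1, 1, and Δ_i = (y_(i+1) − y_i)/h_i = 13/2, -7, -1:
  2·M_0 + 6·M_1 + 1·M_2 = 6(Δ_1 - Δ_0) = -81
  1·M_1 + 4·M_2 + 1·M_3 = 6(Δ_2 - Δ_1) = 36
Natural end conditions: M_0 = M_3 = 0.
Solving: M_0 = 0, M_1 = -360/23, M_2 = 297/23, M_3 = 0.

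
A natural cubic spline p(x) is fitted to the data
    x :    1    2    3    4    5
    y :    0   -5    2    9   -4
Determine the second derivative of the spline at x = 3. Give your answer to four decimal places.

Write M_i for p''(x_i). With h_i = 1, 1, 1, 1 and divided differences Δ_i = -5, 7, 7, -13, the continuity of p' gives the tridiagonal system
  1·M_0 + 4·M_1 + 1·M_2 = 6(Δ_1 - Δ_0) = 72
  1·M_1 + 4·M_2 + 1·M_3 = 6(Δ_2 - Δ_1) = 0
  1·M_2 + 4·M_3 + 1·M_4 = 6(Δ_3 - Δ_2) = -120
Natural end conditions: M_0 = M_4 = 0.
Solving: M_0 = 0, M_1 = 120/7, M_2 = 24/7, M_3 = -216/7, M_4 = 0.

3.4286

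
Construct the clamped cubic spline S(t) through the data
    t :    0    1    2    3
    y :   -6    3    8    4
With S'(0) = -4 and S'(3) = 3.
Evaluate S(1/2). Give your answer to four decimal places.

-3.5333

Put m_i = S'' at the i-th knot. Here h = (1, 1, 1) and Δ = (9, 5, -4), so the interior equations h_(i-1)·m_(i-1) + 2(h_(i-1)+h_i)·m_i + h_i·m_(i+1) = 6(Δ_i − Δ_(i-1)) read
  1·m_0 + 4·m_1 + 1·m_2 = 6(Δ_1 - Δ_0) = -24
  1·m_1 + 4·m_2 + 1·m_3 = 6(Δ_2 - Δ_1) = -54
Clamped end conditions give two more equations: 2h_0·m_0 + h_0·m_1 = 6(Δ_0 - S'(0)) = 78 and h_2·m_2 + 2h_2·m_3 = 6(S'(3) - Δ_2) = 42.
Solving: m_0 = 682/15, m_1 = -194/15, m_2 = -266/15, m_3 = 448/15.
On [0, 1], S(t) = -6 - 4·t + 341/15·t² - 146/15·t³.
With t = 1/2: S(1/2) = -53/15.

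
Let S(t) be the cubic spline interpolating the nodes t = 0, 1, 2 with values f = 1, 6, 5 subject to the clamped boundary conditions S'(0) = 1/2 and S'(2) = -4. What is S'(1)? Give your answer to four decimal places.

3.8750

Put σ_i = S'' at the i-th knot. Here h = (1, 1) and Δ = (5, -1), so the interior equations h_(i-1)·σ_(i-1) + 2(h_(i-1)+h_i)·σ_i + h_i·σ_(i+1) = 6(Δ_i − Δ_(i-1)) read
  1·σ_0 + 4·σ_1 + 1·σ_2 = 6(Δ_1 - Δ_0) = -36
Clamped end conditions give two more equations: 2h_0·σ_0 + h_0·σ_1 = 6(Δ_0 - S'(0)) = 27 and h_1·σ_1 + 2h_1·σ_2 = 6(S'(2) - Δ_1) = -18.
Solving the tridiagonal system: σ_0 = 81/4, σ_1 = -27/2, σ_2 = -9/4.
On [1, 2], S'(t) = b_1 + 2c_1·(t - 1) + 3d_1·(t - 1)² with b_1 = Δ_1 - h_1(2σ_1 + σ_2)/6 = 31/8, c_1 = σ_1/2 = -27/4, d_1 = (σ_2 - σ_1)/(6h_1) = 15/8. So S'(1) = 31/8.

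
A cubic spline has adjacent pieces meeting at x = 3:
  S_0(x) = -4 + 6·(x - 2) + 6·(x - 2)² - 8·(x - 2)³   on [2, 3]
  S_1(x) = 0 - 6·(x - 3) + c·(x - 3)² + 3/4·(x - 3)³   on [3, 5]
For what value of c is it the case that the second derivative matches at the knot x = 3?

S_0''(x) = 12 - 48·(x - 2), so S_0''(3) = -36. On the right, S_1''(3) = 2c, so c = -18.

-18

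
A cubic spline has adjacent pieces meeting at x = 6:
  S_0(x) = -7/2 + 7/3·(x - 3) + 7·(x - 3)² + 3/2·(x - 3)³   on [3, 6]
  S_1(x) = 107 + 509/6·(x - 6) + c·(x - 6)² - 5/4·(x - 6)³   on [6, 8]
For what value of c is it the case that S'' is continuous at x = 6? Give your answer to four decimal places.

S_0''(x) = 14 + 9·(x - 3), so S_0''(6) = 41. On the right, S_1''(6) = 2c, so c = 41/2.

20.5000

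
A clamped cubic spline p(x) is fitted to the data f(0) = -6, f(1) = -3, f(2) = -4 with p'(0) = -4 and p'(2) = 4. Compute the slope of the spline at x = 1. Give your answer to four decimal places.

With M_i denoting the second derivative at x_i, h_i = 1, 1, and Δ_i = (y_(i+1) − y_i)/h_i = 3, -1:
  1·M_0 + 4·M_1 + 1·M_2 = 6(Δ_1 - Δ_0) = -24
Clamped end conditions give two more equations: 2h_0·M_0 + h_0·M_1 = 6(Δ_0 - p'(0)) = 42 and h_1·M_1 + 2h_1·M_2 = 6(p'(2) - Δ_1) = 30.
Solving the tridiagonal system: M_0 = 31, M_1 = -20, M_2 = 25.
On [1, 2], p'(x) = b_1 + 2c_1·(x - 1) + 3d_1·(x - 1)² with b_1 = Δ_1 - h_1(2M_1 + M_2)/6 = 3/2, c_1 = M_1/2 = -10, d_1 = (M_2 - M_1)/(6h_1) = 15/2. So p'(1) = 3/2.

1.5000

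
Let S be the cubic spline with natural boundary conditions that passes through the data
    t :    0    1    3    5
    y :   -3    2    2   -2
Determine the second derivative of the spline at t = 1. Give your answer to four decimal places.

Write σ_i for S''(x_i). With h_i = 1, 2, 2 and divided differences Δ_i = 5, 0, -2, the continuity of S' gives the tridiagonal system
  1·σ_0 + 6·σ_1 + 2·σ_2 = 6(Δ_1 - Δ_0) = -30
  2·σ_1 + 8·σ_2 + 2·σ_3 = 6(Δ_2 - Δ_1) = -12
Natural end conditions: σ_0 = σ_3 = 0.
Solving the tridiagonal system: σ_0 = 0, σ_1 = -54/11, σ_2 = -3/11, σ_3 = 0.

-4.9091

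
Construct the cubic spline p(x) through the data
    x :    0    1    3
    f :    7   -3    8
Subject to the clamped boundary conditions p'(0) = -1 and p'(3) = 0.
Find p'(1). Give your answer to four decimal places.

-6.9167

Write m_i for p''(x_i). With h_i = 1, 2 and divided differences Δ_i = -10, 11/2, the continuity of p' gives the tridiagonal system
  1·m_0 + 6·m_1 + 2·m_2 = 6(Δ_1 - Δ_0) = 93
Clamped end conditions give two more equations: 2h_0·m_0 + h_0·m_1 = 6(Δ_0 - p'(0)) = -54 and h_1·m_1 + 2h_1·m_2 = 6(p'(3) - Δ_1) = -33.
Solving: m_0 = -253/6, m_1 = 91/3, m_2 = -281/12.
On [1, 3], p'(x) = b_1 + 2c_1·(x - 1) + 3d_1·(x - 1)² with b_1 = Δ_1 - h_1(2m_1 + m_2)/6 = -83/12, c_1 = m_1/2 = 91/6, d_1 = (m_2 - m_1)/(6h_1) = -215/48. So p'(1) = -83/12.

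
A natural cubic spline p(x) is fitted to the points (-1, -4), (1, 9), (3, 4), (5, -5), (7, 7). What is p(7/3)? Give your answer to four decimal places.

7.4021

Let σ_i = p''(x_i). Step sizes h_i = 2, 2, 2, 2; slopes of the chords Δ_i = (y_(i+1) - y_i)/h_i = 13/2, -5/2, -9/2, 6.
  2·σ_0 + 8·σ_1 + 2·σ_2 = 6(Δ_1 - Δ_0) = -54
  2·σ_1 + 8·σ_2 + 2·σ_3 = 6(Δ_2 - Δ_1) = -12
  2·σ_2 + 8·σ_3 + 2·σ_4 = 6(Δ_3 - Δ_2) = 63
Natural end conditions: σ_0 = σ_4 = 0.
Forward elimination and back-substitution give σ_0 = 0, σ_1 = -699/112, σ_2 = -57/28, σ_3 = 939/112, σ_4 = 0.
On [1, 3], p(x) = 9 + 131/56·(x - 1) - 699/224·(x - 1)² + 157/448·(x - 1)³.
With (x - 1) = 4/3: p(7/3) = 1399/189.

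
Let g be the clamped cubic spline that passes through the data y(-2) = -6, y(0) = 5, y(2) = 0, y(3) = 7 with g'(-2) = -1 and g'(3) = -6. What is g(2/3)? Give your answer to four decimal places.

2.7440

With σ_i denoting the second derivative at x_i, h_i = 2, 2, 1, and Δ_i = (y_(i+1) − y_i)/h_i = 11/2, -5/2, 7:
  2·σ_0 + 8·σ_1 + 2·σ_2 = 6(Δ_1 - Δ_0) = -48
  2·σ_1 + 6·σ_2 + 1·σ_3 = 6(Δ_2 - Δ_1) = 57
Clamped end conditions give two more equations: 2h_0·σ_0 + h_0·σ_1 = 6(Δ_0 - g'(-2)) = 39 and h_2·σ_2 + 2h_2·σ_3 = 6(g'(3) - Δ_2) = -78.
Forward elimination and back-substitution give σ_0 = 412/23, σ_1 = -751/46, σ_2 = 538/23, σ_3 = -1166/23.
On [0, 2], g(t) = 5 + 27/46·t - 751/92·t² + 609/184·t³.
With t = 2/3: g(2/3) = 568/207.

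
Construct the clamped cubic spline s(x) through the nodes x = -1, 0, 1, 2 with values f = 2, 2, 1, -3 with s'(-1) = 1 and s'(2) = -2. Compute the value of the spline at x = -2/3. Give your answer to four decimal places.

2.1630

Write M_i for s''(x_i). With h_i = 1, 1, 1 and divided differences Δ_i = 0, -1, -4, the continuity of s' gives the tridiagonal system
  1·M_0 + 4·M_1 + 1·M_2 = 6(Δ_1 - Δ_0) = -6
  1·M_1 + 4·M_2 + 1·M_3 = 6(Δ_2 - Δ_1) = -18
Clamped end conditions give two more equations: 2h_0·M_0 + h_0·M_1 = 6(Δ_0 - s'(-1)) = -6 and h_2·M_2 + 2h_2·M_3 = 6(s'(2) - Δ_2) = 12.
Forward elimination and back-substitution give M_0 = -18/5, M_1 = 6/5, M_2 = -36/5, M_3 = 48/5.
On [-1, 0], s(x) = 2 + 1·(x + 1) - 9/5·(x + 1)² + 4/5·(x + 1)³.
With (x + 1) = 1/3: s(-2/3) = 292/135.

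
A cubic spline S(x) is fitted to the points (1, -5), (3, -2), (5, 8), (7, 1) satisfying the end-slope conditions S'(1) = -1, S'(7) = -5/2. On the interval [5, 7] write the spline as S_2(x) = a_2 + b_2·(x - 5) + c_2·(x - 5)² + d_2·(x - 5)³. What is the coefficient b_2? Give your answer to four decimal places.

0.5000

Let M_i = S''(x_i). Step sizes h_i = 2, 2, 2; slopes of the chords Δ_i = (y_(i+1) - y_i)/h_i = 3/2, 5, -7/2.
  2·M_0 + 8·M_1 + 2·M_2 = 6(Δ_1 - Δ_0) = 21
  2·M_1 + 8·M_2 + 2·M_3 = 6(Δ_2 - Δ_1) = -51
Clamped end conditions give two more equations: 2h_0·M_0 + h_0·M_1 = 6(Δ_0 - S'(1)) = 15 and h_2·M_2 + 2h_2·M_3 = 6(S'(7) - Δ_2) = 6.
Hence M_0 = 3/2, M_1 = 9/2, M_2 = -9, M_3 = 6.
On [5, 7], with S_2(x) = a_2 + b_2·(x - 5) + c_2·(x - 5)² + d_2·(x - 5)³: c_2 = M_2/2 = -9/2, d_2 = (M_3 - M_2)/(6h_2) = 5/4, b_2 = Δ_2 - h_2(2M_2 + M_3)/6 = 1/2.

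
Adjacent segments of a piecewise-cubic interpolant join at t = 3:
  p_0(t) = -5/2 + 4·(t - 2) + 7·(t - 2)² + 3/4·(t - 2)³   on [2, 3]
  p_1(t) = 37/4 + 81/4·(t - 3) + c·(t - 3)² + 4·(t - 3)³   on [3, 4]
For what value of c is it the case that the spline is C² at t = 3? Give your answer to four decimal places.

9.2500

p_0''(t) = 14 + 9/2·(t - 2), so p_0''(3) = 37/2. On the right, p_1''(3) = 2c, so c = 37/4.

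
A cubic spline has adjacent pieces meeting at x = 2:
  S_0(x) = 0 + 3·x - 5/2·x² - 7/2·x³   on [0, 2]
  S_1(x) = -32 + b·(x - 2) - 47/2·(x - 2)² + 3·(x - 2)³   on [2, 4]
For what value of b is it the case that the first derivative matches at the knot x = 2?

S_0'(x) = 3 - 5·x - 21/2·x², so S_0'(2) = -49. On the right, S_1'(2) = b, so b = -49.

-49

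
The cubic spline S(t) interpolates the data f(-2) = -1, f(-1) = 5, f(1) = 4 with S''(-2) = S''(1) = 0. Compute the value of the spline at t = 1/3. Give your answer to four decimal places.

Write M_i for S''(x_i). With h_i = 1, 2 and divided differences Δ_i = 6, -1/2, the continuity of S' gives the tridiagonal system
  1·M_0 + 6·M_1 + 2·M_2 = 6(Δ_1 - Δ_0) = -39
Natural end conditions: M_0 = M_2 = 0.
Solving the tridiagonal system: M_0 = 0, M_1 = -13/2, M_2 = 0.
On [-1, 1], S(t) = 5 + 23/6·(t + 1) - 13/4·(t + 1)² + 13/24·(t + 1)³.
With (t + 1) = 4/3: S(1/3) = 455/81.

5.6173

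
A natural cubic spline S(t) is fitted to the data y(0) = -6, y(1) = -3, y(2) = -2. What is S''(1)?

Let m_i = S''(x_i). Step sizes h_i = 1, 1; slopes of the chords Δ_i = (y_(i+1) - y_i)/h_i = 3, 1.
  1·m_0 + 4·m_1 + 1·m_2 = 6(Δ_1 - Δ_0) = -12
Natural end conditions: m_0 = m_2 = 0.
Hence m_0 = 0, m_1 = -3, m_2 = 0.

-3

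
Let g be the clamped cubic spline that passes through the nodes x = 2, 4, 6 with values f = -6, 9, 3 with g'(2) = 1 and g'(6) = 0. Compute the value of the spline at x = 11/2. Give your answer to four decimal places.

4.2305

Write m_i for g''(x_i). With h_i = 2, 2 and divided differences Δ_i = 15/2, -3, the continuity of g' gives the tridiagonal system
  2·m_0 + 8·m_1 + 2·m_2 = 6(Δ_1 - Δ_0) = -63
Clamped end conditions give two more equations: 2h_0·m_0 + h_0·m_1 = 6(Δ_0 - g'(2)) = 39 and h_1·m_1 + 2h_1·m_2 = 6(g'(6) - Δ_1) = 18.
Solving the tridiagonal system: m_0 = 139/8, m_1 = -61/4, m_2 = 97/8.
On [4, 6], g(x) = 9 + 25/8·(x - 4) - 61/8·(x - 4)² + 73/32·(x - 4)³.
With (x - 4) = 3/2: g(11/2) = 1083/256.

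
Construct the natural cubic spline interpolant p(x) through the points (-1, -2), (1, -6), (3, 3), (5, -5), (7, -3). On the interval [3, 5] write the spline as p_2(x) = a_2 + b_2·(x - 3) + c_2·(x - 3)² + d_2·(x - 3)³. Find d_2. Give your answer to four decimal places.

With M_i denoting the second derivative at x_i, h_i = 2, 2, 2, 2, and Δ_i = (y_(i+1) − y_i)/h_i = -2, 9/2, -4, 1:
  2·M_0 + 8·M_1 + 2·M_2 = 6(Δ_1 - Δ_0) = 39
  2·M_1 + 8·M_2 + 2·M_3 = 6(Δ_2 - Δ_1) = -51
  2·M_2 + 8·M_3 + 2·M_4 = 6(Δ_3 - Δ_2) = 30
Natural end conditions: M_0 = M_4 = 0.
Solving: M_0 = 0, M_1 = 117/16, M_2 = -39/4, M_3 = 99/16, M_4 = 0.
On [3, 5], with p_2(x) = a_2 + b_2·(x - 3) + c_2·(x - 3)² + d_2·(x - 3)³: c_2 = M_2/2 = -39/8, d_2 = (M_3 - M_2)/(6h_2) = 85/64, b_2 = Δ_2 - h_2(2M_2 + M_3)/6 = 7/16.

1.3281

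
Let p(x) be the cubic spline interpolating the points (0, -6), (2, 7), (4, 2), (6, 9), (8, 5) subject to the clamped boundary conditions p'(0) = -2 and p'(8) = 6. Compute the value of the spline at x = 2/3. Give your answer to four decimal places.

Let m_i = p''(x_i). Step sizes h_i = 2, 2, 2, 2; slopes of the chords Δ_i = (y_(i+1) - y_i)/h_i = 13/2, -5/2, 7/2, -2.
  2·m_0 + 8·m_1 + 2·m_2 = 6(Δ_1 - Δ_0) = -54
  2·m_1 + 8·m_2 + 2·m_3 = 6(Δ_2 - Δ_1) = 36
  2·m_2 + 8·m_3 + 2·m_4 = 6(Δ_3 - Δ_2) = -33
Clamped end conditions give two more equations: 2h_0·m_0 + h_0·m_1 = 6(Δ_0 - p'(0)) = 51 and h_3·m_3 + 2h_3·m_4 = 6(p'(8) - Δ_3) = 48.
Solving the tridiagonal system: m_0 = 2239/112, m_1 = -811/56, m_2 = 175/16, m_3 = -631/56, m_4 = 1975/112.
On [0, 2], p(x) = -6 - 2·x + 2239/224·x² - 1287/448·x³.
With x = 2/3: p(2/3) = -943/252.

-3.7421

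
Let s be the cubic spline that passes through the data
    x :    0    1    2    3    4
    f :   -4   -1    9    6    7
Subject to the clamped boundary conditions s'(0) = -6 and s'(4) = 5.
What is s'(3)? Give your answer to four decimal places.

-3.6429

With σ_i denoting the second derivative at x_i, h_i = 1, 1, 1, 1, and Δ_i = (y_(i+1) − y_i)/h_i = 3, 10, -3, 1:
  1·σ_0 + 4·σ_1 + 1·σ_2 = 6(Δ_1 - Δ_0) = 42
  1·σ_1 + 4·σ_2 + 1·σ_3 = 6(Δ_2 - Δ_1) = -78
  1·σ_2 + 4·σ_3 + 1·σ_4 = 6(Δ_3 - Δ_2) = 24
Clamped end conditions give two more equations: 2h_0·σ_0 + h_0·σ_1 = 6(Δ_0 - s'(0)) = 54 and h_3·σ_3 + 2h_3·σ_4 = 6(s'(4) - Δ_3) = 24.
Hence σ_0 = 149/7, σ_1 = 80/7, σ_2 = -25, σ_3 = 74/7, σ_4 = 47/7.
On [3, 4], s'(x) = b_3 + 2c_3·(x - 3) + 3d_3·(x - 3)² with b_3 = Δ_3 - h_3(2σ_3 + σ_4)/6 = -51/14, c_3 = σ_3/2 = 37/7, d_3 = (σ_4 - σ_3)/(6h_3) = -9/14. So s'(3) = -51/14.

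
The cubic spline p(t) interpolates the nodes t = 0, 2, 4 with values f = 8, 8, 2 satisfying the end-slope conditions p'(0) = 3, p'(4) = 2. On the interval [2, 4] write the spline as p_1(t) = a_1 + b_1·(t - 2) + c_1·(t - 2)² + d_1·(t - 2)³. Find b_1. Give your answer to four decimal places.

-3.5000

With M_i denoting the second derivative at x_i, h_i = 2, 2, and Δ_i = (y_(i+1) − y_i)/h_i = 0, -3:
  2·M_0 + 8·M_1 + 2·M_2 = 6(Δ_1 - Δ_0) = -18
Clamped end conditions give two more equations: 2h_0·M_0 + h_0·M_1 = 6(Δ_0 - p'(0)) = -18 and h_1·M_1 + 2h_1·M_2 = 6(p'(4) - Δ_1) = 30.
Solving: M_0 = -5/2, M_1 = -4, M_2 = 19/2.
On [2, 4], with p_1(t) = a_1 + b_1·(t - 2) + c_1·(t - 2)² + d_1·(t - 2)³: c_1 = M_1/2 = -2, d_1 = (M_2 - M_1)/(6h_1) = 9/8, b_1 = Δ_1 - h_1(2M_1 + M_2)/6 = -7/2.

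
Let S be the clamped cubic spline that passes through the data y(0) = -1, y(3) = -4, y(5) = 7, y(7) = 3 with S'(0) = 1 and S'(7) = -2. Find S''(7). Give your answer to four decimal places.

4.2568

Let M_i = S''(x_i). Step sizes h_i = 3, 2, 2; slopes of the chords Δ_i = (y_(i+1) - y_i)/h_i = -1, 11/2, -2.
  3·M_0 + 10·M_1 + 2·M_2 = 6(Δ_1 - Δ_0) = 39
  2·M_1 + 8·M_2 + 2·M_3 = 6(Δ_2 - Δ_1) = -45
Clamped end conditions give two more equations: 2h_0·M_0 + h_0·M_1 = 6(Δ_0 - S'(0)) = -12 and h_2·M_2 + 2h_2·M_3 = 6(S'(7) - Δ_2) = 0.
Solving: M_0 = -209/37, M_1 = 270/37, M_2 = -315/37, M_3 = 315/74.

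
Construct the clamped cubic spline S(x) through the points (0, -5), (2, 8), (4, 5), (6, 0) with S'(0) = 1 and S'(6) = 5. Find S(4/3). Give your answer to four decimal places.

3.3358

With M_i denoting the second derivative at x_i, h_i = 2, 2, 2, and Δ_i = (y_(i+1) − y_i)/h_i = 13/2, -3/2, -5/2:
  2·M_0 + 8·M_1 + 2·M_2 = 6(Δ_1 - Δ_0) = -48
  2·M_1 + 8·M_2 + 2·M_3 = 6(Δ_2 - Δ_1) = -6
Clamped end conditions give two more equations: 2h_0·M_0 + h_0·M_1 = 6(Δ_0 - S'(0)) = 33 and h_2·M_2 + 2h_2·M_3 = 6(S'(6) - Δ_2) = 45.
Solving: M_0 = 379/30, M_1 = -263/30, M_2 = -47/30, M_3 = 361/30.
On [0, 2], S(x) = -5 + 1·x + 379/60·x² - 107/60·x³.
With x = 4/3: S(4/3) = 1351/405.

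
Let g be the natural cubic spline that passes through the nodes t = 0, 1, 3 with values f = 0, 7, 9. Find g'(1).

5

Write σ_i for g''(x_i). With h_i = 1, 2 and divided differences Δ_i = 7, 1, the continuity of g' gives the tridiagonal system
  1·σ_0 + 6·σ_1 + 2·σ_2 = 6(Δ_1 - Δ_0) = -36
Natural end conditions: σ_0 = σ_2 = 0.
Solving: σ_0 = 0, σ_1 = -6, σ_2 = 0.
On [1, 3], g'(t) = b_1 + 2c_1·(t - 1) + 3d_1·(t - 1)² with b_1 = Δ_1 - h_1(2σ_1 + σ_2)/6 = 5, c_1 = σ_1/2 = -3, d_1 = (σ_2 - σ_1)/(6h_1) = 1/2. So g'(1) = 5.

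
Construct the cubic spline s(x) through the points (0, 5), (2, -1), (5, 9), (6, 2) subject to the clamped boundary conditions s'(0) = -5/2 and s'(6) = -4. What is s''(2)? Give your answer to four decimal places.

8.7051

Let m_i = s''(x_i). Step sizes h_i = 2, 3, 1; slopes of the chords Δ_i = (y_(i+1) - y_i)/h_i = -3, 10/3, -7.
  2·m_0 + 10·m_1 + 3·m_2 = 6(Δ_1 - Δ_0) = 38
  3·m_1 + 8·m_2 + 1·m_3 = 6(Δ_2 - Δ_1) = -62
Clamped end conditions give two more equations: 2h_0·m_0 + h_0·m_1 = 6(Δ_0 - s'(0)) = -3 and h_2·m_2 + 2h_2·m_3 = 6(s'(6) - Δ_2) = 18.
Forward elimination and back-substitution give m_0 = -199/39, m_1 = 679/78, m_2 = -505/39, m_3 = 1207/78.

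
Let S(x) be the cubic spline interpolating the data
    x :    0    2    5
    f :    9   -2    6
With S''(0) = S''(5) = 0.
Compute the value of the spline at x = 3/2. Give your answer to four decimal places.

-0.3219

With M_i denoting the second derivative at x_i, h_i = 2, 3, and Δ_i = (y_(i+1) − y_i)/h_i = -11/2, 8/3:
  2·M_0 + 10·M_1 + 3·M_2 = 6(Δ_1 - Δ_0) = 49
Natural end conditions: M_0 = M_2 = 0.
Solving the tridiagonal system: M_0 = 0, M_1 = 49/10, M_2 = 0.
On [0, 2], S(x) = 9 - 107/15·x + 0·x² + 49/120·x³.
With x = 3/2: S(3/2) = -103/320.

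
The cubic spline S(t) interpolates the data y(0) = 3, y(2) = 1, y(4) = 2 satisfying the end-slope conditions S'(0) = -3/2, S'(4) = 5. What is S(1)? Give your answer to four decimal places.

1.9375

Write M_i for S''(x_i). With h_i = 2, 2 and divided differences Δ_i = -1, 1/2, the continuity of S' gives the tridiagonal system
  2·M_0 + 8·M_1 + 2·M_2 = 6(Δ_1 - Δ_0) = 9
Clamped end conditions give two more equations: 2h_0·M_0 + h_0·M_1 = 6(Δ_0 - S'(0)) = 3 and h_1·M_1 + 2h_1·M_2 = 6(S'(4) - Δ_1) = 27.
Solving the tridiagonal system: M_0 = 5/4, M_1 = -1, M_2 = 29/4.
On [0, 2], S(t) = 3 - 3/2·t + 5/8·t² - 3/16·t³.
With t = 1: S(1) = 31/16.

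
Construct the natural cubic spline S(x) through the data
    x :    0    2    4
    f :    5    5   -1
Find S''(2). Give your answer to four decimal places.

-2.2500

Write M_i for S''(x_i). With h_i = 2, 2 and divided differences Δ_i = 0, -3, the continuity of S' gives the tridiagonal system
  2·M_0 + 8·M_1 + 2·M_2 = 6(Δ_1 - Δ_0) = -18
Natural end conditions: M_0 = M_2 = 0.
Solving: M_0 = 0, M_1 = -9/4, M_2 = 0.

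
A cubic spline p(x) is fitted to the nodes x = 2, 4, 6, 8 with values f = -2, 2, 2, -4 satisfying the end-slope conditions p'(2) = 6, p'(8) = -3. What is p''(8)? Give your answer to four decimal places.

1.4000

Let M_i = p''(x_i). Step sizes h_i = 2, 2, 2; slopes of the chords Δ_i = (y_(i+1) - y_i)/h_i = 2, 0, -3.
  2·M_0 + 8·M_1 + 2·M_2 = 6(Δ_1 - Δ_0) = -12
  2·M_1 + 8·M_2 + 2·M_3 = 6(Δ_2 - Δ_1) = -18
Clamped end conditions give two more equations: 2h_0·M_0 + h_0·M_1 = 6(Δ_0 - p'(2)) = -24 and h_2·M_2 + 2h_2·M_3 = 6(p'(8) - Δ_2) = 0.
Forward elimination and back-substitution give M_0 = -32/5, M_1 = 4/5, M_2 = -14/5, M_3 = 7/5.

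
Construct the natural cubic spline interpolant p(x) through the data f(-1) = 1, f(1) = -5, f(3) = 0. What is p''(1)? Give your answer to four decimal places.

With M_i denoting the second derivative at x_i, h_i = 2, 2, and Δ_i = (y_(i+1) − y_i)/h_i = -3, 5/2:
  2·M_0 + 8·M_1 + 2·M_2 = 6(Δ_1 - Δ_0) = 33
Natural end conditions: M_0 = M_2 = 0.
Forward elimination and back-substitution give M_0 = 0, M_1 = 33/8, M_2 = 0.

4.1250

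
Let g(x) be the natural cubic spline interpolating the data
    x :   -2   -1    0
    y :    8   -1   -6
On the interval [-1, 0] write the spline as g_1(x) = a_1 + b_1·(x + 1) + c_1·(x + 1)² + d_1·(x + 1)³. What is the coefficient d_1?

With m_i denoting the second derivative at x_i, h_i = 1, 1, and Δ_i = (y_(i+1) − y_i)/h_i = -9, -5:
  1·m_0 + 4·m_1 + 1·m_2 = 6(Δ_1 - Δ_0) = 24
Natural end conditions: m_0 = m_2 = 0.
Solving: m_0 = 0, m_1 = 6, m_2 = 0.
On [-1, 0], with g_1(x) = a_1 + b_1·(x + 1) + c_1·(x + 1)² + d_1·(x + 1)³: c_1 = m_1/2 = 3, d_1 = (m_2 - m_1)/(6h_1) = -1, b_1 = Δ_1 - h_1(2m_1 + m_2)/6 = -7.

-1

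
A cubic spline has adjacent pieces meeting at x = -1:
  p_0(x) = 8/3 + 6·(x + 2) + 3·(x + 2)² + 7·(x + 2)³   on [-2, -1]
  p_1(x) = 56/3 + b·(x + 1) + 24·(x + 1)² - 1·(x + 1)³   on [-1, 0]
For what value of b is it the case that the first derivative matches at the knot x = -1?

33

p_0'(x) = 6 + 6·(x + 2) + 21·(x + 2)², so p_0'(-1) = 33. On the right, p_1'(-1) = b, so b = 33.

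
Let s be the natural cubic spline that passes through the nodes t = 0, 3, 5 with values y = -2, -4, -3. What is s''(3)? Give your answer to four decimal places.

Write m_i for s''(x_i). With h_i = 3, 2 and divided differences Δ_i = -2/3, 1/2, the continuity of s' gives the tridiagonal system
  3·m_0 + 10·m_1 + 2·m_2 = 6(Δ_1 - Δ_0) = 7
Natural end conditions: m_0 = m_2 = 0.
Solving the tridiagonal system: m_0 = 0, m_1 = 7/10, m_2 = 0.

0.7000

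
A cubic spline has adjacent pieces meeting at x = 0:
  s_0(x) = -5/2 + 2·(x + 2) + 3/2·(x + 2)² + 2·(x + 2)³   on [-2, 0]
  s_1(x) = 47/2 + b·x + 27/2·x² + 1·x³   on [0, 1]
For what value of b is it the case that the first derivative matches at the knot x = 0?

32

s_0'(x) = 2 + 3·(x + 2) + 6·(x + 2)², so s_0'(0) = 32. On the right, s_1'(0) = b, so b = 32.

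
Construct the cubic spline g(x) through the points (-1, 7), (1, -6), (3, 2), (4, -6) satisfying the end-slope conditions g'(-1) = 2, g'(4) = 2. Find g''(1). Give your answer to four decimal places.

20.0217

With M_i denoting the second derivative at x_i, h_i = 2, 2, 1, and Δ_i = (y_(i+1) − y_i)/h_i = -13/2, 4, -8:
  2·M_0 + 8·M_1 + 2·M_2 = 6(Δ_1 - Δ_0) = 63
  2·M_1 + 6·M_2 + 1·M_3 = 6(Δ_2 - Δ_1) = -72
Clamped end conditions give two more equations: 2h_0·M_0 + h_0·M_1 = 6(Δ_0 - g'(-1)) = -51 and h_2·M_2 + 2h_2·M_3 = 6(g'(4) - Δ_2) = 60.
Solving the tridiagonal system: M_0 = -1047/46, M_1 = 921/46, M_2 = -594/23, M_3 = 987/23.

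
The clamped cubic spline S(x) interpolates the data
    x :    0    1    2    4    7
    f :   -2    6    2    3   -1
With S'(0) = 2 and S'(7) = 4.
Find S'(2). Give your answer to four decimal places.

-5.0673

Write M_i for S''(x_i). With h_i = 1, 1, 2, 3 and divided differences Δ_i = 8, -4, 1/2, -4/3, the continuity of S' gives the tridiagonal system
  1·M_0 + 4·M_1 + 1·M_2 = 6(Δ_1 - Δ_0) = -72
  1·M_1 + 6·M_2 + 2·M_3 = 6(Δ_2 - Δ_1) = 27
  2·M_2 + 10·M_3 + 3·M_4 = 6(Δ_3 - Δ_2) = -11
Clamped end conditions give two more equations: 2h_0·M_0 + h_0·M_1 = 6(Δ_0 - S'(0)) = 36 and h_3·M_3 + 2h_3·M_4 = 6(S'(7) - Δ_3) = 32.
Hence M_0 = 6753/208, M_1 = -3009/104, M_2 = 2343/208, M_3 = -303/52, M_4 = 2573/312.
On [2, 4], S'(x) = b_2 + 2c_2·(x - 2) + 3d_2·(x - 2)² with b_2 = Δ_2 - h_2(2M_2 + M_3)/6 = -527/104, c_2 = M_2/2 = 2343/416, d_2 = (M_3 - M_2)/(6h_2) = -1185/832. So S'(2) = -527/104.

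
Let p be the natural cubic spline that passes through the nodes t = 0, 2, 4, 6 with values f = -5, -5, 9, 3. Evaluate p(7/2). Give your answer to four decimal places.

Write M_i for p''(x_i). With h_i = 2, 2, 2 and divided differences Δ_i = 0, 7, -3, the continuity of p' gives the tridiagonal system
  2·M_0 + 8·M_1 + 2·M_2 = 6(Δ_1 - Δ_0) = 42
  2·M_1 + 8·M_2 + 2·M_3 = 6(Δ_2 - Δ_1) = -60
Natural end conditions: M_0 = M_3 = 0.
Hence M_0 = 0, M_1 = 38/5, M_2 = -47/5, M_3 = 0.
On [2, 4], p(t) = -5 + 76/15·(t - 2) + 19/5·(t - 2)² - 17/12·(t - 2)³.
With (t - 2) = 3/2: p(7/2) = 1019/160.

6.3688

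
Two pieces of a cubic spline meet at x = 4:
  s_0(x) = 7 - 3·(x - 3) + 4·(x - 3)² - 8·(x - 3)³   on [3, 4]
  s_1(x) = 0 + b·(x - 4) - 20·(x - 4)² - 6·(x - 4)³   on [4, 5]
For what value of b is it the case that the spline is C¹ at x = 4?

-19

s_0'(x) = -3 + 8·(x - 3) - 24·(x - 3)², so s_0'(4) = -19. On the right, s_1'(4) = b, so b = -19.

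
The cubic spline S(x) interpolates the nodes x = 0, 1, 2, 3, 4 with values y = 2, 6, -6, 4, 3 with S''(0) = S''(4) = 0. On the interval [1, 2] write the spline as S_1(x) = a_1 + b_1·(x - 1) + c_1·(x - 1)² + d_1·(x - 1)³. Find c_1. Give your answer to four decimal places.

Write M_i for S''(x_i). With h_i = 1, 1, 1, 1 and divided differences Δ_i = 4, -12, 10, -1, the continuity of S' gives the tridiagonal system
  1·M_0 + 4·M_1 + 1·M_2 = 6(Δ_1 - Δ_0) = -96
  1·M_1 + 4·M_2 + 1·M_3 = 6(Δ_2 - Δ_1) = 132
  1·M_2 + 4·M_3 + 1·M_4 = 6(Δ_3 - Δ_2) = -66
Natural end conditions: M_0 = M_4 = 0.
Hence M_0 = 0, M_1 = -1017/28, M_2 = 345/7, M_3 = -807/28, M_4 = 0.
On [1, 2], with S_1(x) = a_1 + b_1·(x - 1) + c_1·(x - 1)² + d_1·(x - 1)³: c_1 = M_1/2 = -1017/56, d_1 = (M_2 - M_1)/(6h_1) = 799/56, b_1 = Δ_1 - h_1(2M_1 + M_2)/6 = -227/28.

-18.1607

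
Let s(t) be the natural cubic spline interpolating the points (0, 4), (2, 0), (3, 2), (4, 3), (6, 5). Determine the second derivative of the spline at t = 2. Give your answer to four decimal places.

4.4545

With σ_i denoting the second derivative at x_i, h_i = 2, 1, 1, 2, and Δ_i = (y_(i+1) − y_i)/h_i = -2, 2, 1, 1:
  2·σ_0 + 6·σ_1 + 1·σ_2 = 6(Δ_1 - Δ_0) = 24
  1·σ_1 + 4·σ_2 + 1·σ_3 = 6(Δ_2 - Δ_1) = -6
  1·σ_2 + 6·σ_3 + 2·σ_4 = 6(Δ_3 - Δ_2) = 0
Natural end conditions: σ_0 = σ_4 = 0.
Solving: σ_0 = 0, σ_1 = 49/11, σ_2 = -30/11, σ_3 = 5/11, σ_4 = 0.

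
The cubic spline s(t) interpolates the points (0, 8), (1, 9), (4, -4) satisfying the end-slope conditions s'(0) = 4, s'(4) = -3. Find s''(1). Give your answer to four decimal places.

-4.5000

Let M_i = s''(x_i). Step sizes h_i = 1, 3; slopes of the chords Δ_i = (y_(i+1) - y_i)/h_i = 1, -13/3.
  1·M_0 + 8·M_1 + 3·M_2 = 6(Δ_1 - Δ_0) = -32
Clamped end conditions give two more equations: 2h_0·M_0 + h_0·M_1 = 6(Δ_0 - s'(0)) = -18 and h_1·M_1 + 2h_1·M_2 = 6(s'(4) - Δ_1) = 8.
Hence M_0 = -27/4, M_1 = -9/2, M_2 = 43/12.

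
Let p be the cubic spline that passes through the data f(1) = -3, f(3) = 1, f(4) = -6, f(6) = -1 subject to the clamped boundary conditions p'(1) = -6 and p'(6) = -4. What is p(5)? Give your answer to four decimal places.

Let m_i = p''(x_i). Step sizes h_i = 2, 1, 2; slopes of the chords Δ_i = (y_(i+1) - y_i)/h_i = 2, -7, 5/2.
  2·m_0 + 6·m_1 + 1·m_2 = 6(Δ_1 - Δ_0) = -54
  1·m_1 + 6·m_2 + 2·m_3 = 6(Δ_2 - Δ_1) = 57
Clamped end conditions give two more equations: 2h_0·m_0 + h_0·m_1 = 6(Δ_0 - p'(1)) = 48 and h_2·m_2 + 2h_2·m_3 = 6(p'(6) - Δ_2) = -39.
Solving: m_0 = 695/32, m_1 = -311/16, m_2 = 307/16, m_3 = -619/32.
On [4, 6], p(x) = -6 - 123/32·(x - 4) + 307/32·(x - 4)² - 411/128·(x - 4)³.
With (x - 4) = 1: p(5) = -443/128.

-3.4609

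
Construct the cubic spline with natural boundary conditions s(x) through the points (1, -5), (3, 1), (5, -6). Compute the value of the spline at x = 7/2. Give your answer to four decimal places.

0.3164

Write σ_i for s''(x_i). With h_i = 2, 2 and divided differences Δ_i = 3, -7/2, the continuity of s' gives the tridiagonal system
  2·σ_0 + 8·σ_1 + 2·σ_2 = 6(Δ_1 - Δ_0) = -39
Natural end conditions: σ_0 = σ_2 = 0.
Solving the tridiagonal system: σ_0 = 0, σ_1 = -39/8, σ_2 = 0.
On [3, 5], s(x) = 1 - 1/4·(x - 3) - 39/16·(x - 3)² + 13/32·(x - 3)³.
With (x - 3) = 1/2: s(7/2) = 81/256.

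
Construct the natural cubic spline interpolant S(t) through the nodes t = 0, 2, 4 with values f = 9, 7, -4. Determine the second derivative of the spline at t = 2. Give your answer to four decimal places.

-3.3750

Write σ_i for S''(x_i). With h_i = 2, 2 and divided differences Δ_i = -1, -11/2, the continuity of S' gives the tridiagonal system
  2·σ_0 + 8·σ_1 + 2·σ_2 = 6(Δ_1 - Δ_0) = -27
Natural end conditions: σ_0 = σ_2 = 0.
Hence σ_0 = 0, σ_1 = -27/8, σ_2 = 0.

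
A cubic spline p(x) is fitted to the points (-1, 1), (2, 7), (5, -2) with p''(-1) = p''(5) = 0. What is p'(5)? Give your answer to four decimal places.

Write m_i for p''(x_i). With h_i = 3, 3 and divided differences Δ_i = 2, -3, the continuity of p' gives the tridiagonal system
  3·m_0 + 12·m_1 + 3·m_2 = 6(Δ_1 - Δ_0) = -30
Natural end conditions: m_0 = m_2 = 0.
Forward elimination and back-substitution give m_0 = 0, m_1 = -5/2, m_2 = 0.
On [2, 5], p'(x) = b_1 + 2c_1·(x - 2) + 3d_1·(x - 2)² with b_1 = Δ_1 - h_1(2m_1 + m_2)/6 = -1/2, c_1 = m_1/2 = -5/4, d_1 = (m_2 - m_1)/(6h_1) = 5/36. So p'(5) = -17/4.

-4.2500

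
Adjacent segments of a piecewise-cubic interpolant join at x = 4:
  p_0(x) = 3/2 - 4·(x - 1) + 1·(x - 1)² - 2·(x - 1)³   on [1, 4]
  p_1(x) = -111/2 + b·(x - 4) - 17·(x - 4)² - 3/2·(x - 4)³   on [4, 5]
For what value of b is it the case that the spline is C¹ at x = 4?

-52

p_0'(x) = -4 + 2·(x - 1) - 6·(x - 1)², so p_0'(4) = -52. On the right, p_1'(4) = b, so b = -52.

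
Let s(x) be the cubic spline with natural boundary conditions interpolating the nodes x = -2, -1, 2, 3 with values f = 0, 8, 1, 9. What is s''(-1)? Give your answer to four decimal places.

-12.4000

Put M_i = s'' at the i-th knot. Here h = (1, 3, 1) and Δ = (8, -7/3, 8), so the interior equations h_(i-1)·M_(i-1) + 2(h_(i-1)+h_i)·M_i + h_i·M_(i+1) = 6(Δ_i − Δ_(i-1)) read
  1·M_0 + 8·M_1 + 3·M_2 = 6(Δ_1 - Δ_0) = -62
  3·M_1 + 8·M_2 + 1·M_3 = 6(Δ_2 - Δ_1) = 62
Natural end conditions: M_0 = M_3 = 0.
Hence M_0 = 0, M_1 = -62/5, M_2 = 62/5, M_3 = 0.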